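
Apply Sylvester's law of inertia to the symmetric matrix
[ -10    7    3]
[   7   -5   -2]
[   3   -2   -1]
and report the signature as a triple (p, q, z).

step 0: pivot -10 → sign −
step 1: pivot -1/10 → sign −
step 2: row/col 2 already zero → sign 0
signature = (0, 2, 1)

Answer: (0, 2, 1)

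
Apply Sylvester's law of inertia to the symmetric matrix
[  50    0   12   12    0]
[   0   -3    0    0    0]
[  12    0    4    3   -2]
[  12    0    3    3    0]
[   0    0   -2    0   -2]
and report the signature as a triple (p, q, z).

Answer: (3, 2, 0)

Derivation:
step 0: pivot 50 → sign +
step 1: pivot -3 → sign −
step 2: pivot 28/25 → sign +
step 3: pivot 3/28 → sign +
step 4: pivot -6 → sign −
signature = (3, 2, 0)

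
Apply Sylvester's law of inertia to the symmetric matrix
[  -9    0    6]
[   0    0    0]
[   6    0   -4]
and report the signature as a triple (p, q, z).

Answer: (0, 1, 2)

Derivation:
step 0: pivot -9 → sign −
step 1: row/col 1 already zero → sign 0
step 2: row/col 2 already zero → sign 0
signature = (0, 1, 2)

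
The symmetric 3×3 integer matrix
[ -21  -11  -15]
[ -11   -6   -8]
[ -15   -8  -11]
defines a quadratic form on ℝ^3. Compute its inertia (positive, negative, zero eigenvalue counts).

Answer: (0, 3, 0)

Derivation:
step 0: pivot -21 → sign −
step 1: pivot -5/21 → sign −
step 2: pivot -1/5 → sign −
signature = (0, 3, 0)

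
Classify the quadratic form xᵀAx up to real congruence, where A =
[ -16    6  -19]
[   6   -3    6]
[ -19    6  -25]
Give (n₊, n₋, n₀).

Answer: (0, 3, 0)

Derivation:
step 0: pivot -16 → sign −
step 1: pivot -3/4 → sign −
step 2: pivot -3/4 → sign −
signature = (0, 3, 0)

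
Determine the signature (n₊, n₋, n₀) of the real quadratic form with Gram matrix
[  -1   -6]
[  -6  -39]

step 0: pivot -1 → sign −
step 1: pivot -3 → sign −
signature = (0, 2, 0)

Answer: (0, 2, 0)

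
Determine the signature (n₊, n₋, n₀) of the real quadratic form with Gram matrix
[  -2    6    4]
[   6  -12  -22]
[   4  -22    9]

Answer: (2, 1, 0)

Derivation:
step 0: pivot -2 → sign −
step 1: pivot 6 → sign +
step 2: pivot 1/3 → sign +
signature = (2, 1, 0)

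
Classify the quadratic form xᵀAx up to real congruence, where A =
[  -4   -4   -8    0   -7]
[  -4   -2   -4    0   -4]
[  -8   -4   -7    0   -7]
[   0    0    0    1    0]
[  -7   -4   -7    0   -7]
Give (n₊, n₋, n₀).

step 0: pivot -4 → sign −
step 1: pivot 2 → sign +
step 2: pivot 1 → sign +
step 3: pivot 1 → sign +
step 4: pivot -1/4 → sign −
signature = (3, 2, 0)

Answer: (3, 2, 0)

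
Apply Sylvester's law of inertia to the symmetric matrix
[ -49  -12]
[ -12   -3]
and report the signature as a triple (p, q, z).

step 0: pivot -49 → sign −
step 1: pivot -3/49 → sign −
signature = (0, 2, 0)

Answer: (0, 2, 0)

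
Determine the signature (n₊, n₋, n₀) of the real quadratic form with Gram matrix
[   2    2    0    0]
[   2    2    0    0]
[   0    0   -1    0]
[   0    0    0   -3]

step 0: pivot 2 → sign +
step 1: pivot -1 → sign −
step 2: pivot -3 → sign −
step 3: row/col 3 already zero → sign 0
signature = (1, 2, 1)

Answer: (1, 2, 1)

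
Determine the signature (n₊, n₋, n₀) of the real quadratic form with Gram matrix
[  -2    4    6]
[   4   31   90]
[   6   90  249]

Answer: (2, 1, 0)

Derivation:
step 0: pivot -2 → sign −
step 1: pivot 39 → sign +
step 2: pivot 3/13 → sign +
signature = (2, 1, 0)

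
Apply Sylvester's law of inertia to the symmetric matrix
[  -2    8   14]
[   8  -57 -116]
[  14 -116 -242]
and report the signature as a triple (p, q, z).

Answer: (0, 2, 1)

Derivation:
step 0: pivot -2 → sign −
step 1: pivot -25 → sign −
step 2: row/col 2 already zero → sign 0
signature = (0, 2, 1)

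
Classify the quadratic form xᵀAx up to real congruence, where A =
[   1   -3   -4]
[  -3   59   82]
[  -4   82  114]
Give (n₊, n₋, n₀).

step 0: pivot 1 → sign +
step 1: pivot 50 → sign +
step 2: row/col 2 already zero → sign 0
signature = (2, 0, 1)

Answer: (2, 0, 1)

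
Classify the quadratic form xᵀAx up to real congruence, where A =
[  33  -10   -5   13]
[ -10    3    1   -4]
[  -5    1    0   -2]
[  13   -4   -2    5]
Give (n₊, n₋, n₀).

step 0: pivot 33 → sign +
step 1: pivot -1/33 → sign −
step 2: pivot 8 → sign +
step 3: pivot -1/8 → sign −
signature = (2, 2, 0)

Answer: (2, 2, 0)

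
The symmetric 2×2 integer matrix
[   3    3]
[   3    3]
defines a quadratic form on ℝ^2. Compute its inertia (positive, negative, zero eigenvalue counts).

Answer: (1, 0, 1)

Derivation:
step 0: pivot 3 → sign +
step 1: row/col 1 already zero → sign 0
signature = (1, 0, 1)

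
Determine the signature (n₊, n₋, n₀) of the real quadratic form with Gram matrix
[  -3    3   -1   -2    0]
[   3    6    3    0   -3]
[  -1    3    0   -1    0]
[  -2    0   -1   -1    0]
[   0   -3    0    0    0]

step 0: pivot -3 → sign −
step 1: pivot 9 → sign +
step 2: pivot -1/9 → sign −
step 3: pivot 3 → sign +
step 4: row/col 4 already zero → sign 0
signature = (2, 2, 1)

Answer: (2, 2, 1)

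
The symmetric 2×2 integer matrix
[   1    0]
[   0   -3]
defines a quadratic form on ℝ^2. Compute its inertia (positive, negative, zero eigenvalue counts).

step 0: pivot 1 → sign +
step 1: pivot -3 → sign −
signature = (1, 1, 0)

Answer: (1, 1, 0)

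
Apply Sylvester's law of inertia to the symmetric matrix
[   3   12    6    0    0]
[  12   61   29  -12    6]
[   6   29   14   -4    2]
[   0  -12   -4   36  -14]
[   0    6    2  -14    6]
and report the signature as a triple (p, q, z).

Answer: (5, 0, 0)

Derivation:
step 0: pivot 3 → sign +
step 1: pivot 13 → sign +
step 2: pivot 1/13 → sign +
step 3: pivot 20 → sign +
step 4: pivot 1/5 → sign +
signature = (5, 0, 0)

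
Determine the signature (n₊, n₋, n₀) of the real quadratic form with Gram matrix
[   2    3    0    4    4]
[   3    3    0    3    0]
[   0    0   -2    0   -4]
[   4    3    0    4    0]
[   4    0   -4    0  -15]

step 0: pivot 2 → sign +
step 1: pivot -3/2 → sign −
step 2: pivot -2 → sign −
step 3: pivot 2 → sign +
step 4: pivot 1 → sign +
signature = (3, 2, 0)

Answer: (3, 2, 0)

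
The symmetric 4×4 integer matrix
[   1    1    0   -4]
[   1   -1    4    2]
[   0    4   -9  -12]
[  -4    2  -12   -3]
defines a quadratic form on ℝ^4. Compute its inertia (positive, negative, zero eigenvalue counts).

Answer: (1, 3, 0)

Derivation:
step 0: pivot 1 → sign +
step 1: pivot -2 → sign −
step 2: pivot -1 → sign −
step 3: pivot -1 → sign −
signature = (1, 3, 0)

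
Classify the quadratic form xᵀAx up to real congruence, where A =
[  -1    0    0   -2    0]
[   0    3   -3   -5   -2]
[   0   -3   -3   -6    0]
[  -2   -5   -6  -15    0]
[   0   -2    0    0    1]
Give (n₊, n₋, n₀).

Answer: (3, 2, 0)

Derivation:
step 0: pivot -1 → sign −
step 1: pivot 3 → sign +
step 2: pivot -6 → sign −
step 3: pivot 5/6 → sign +
step 4: pivot 1/5 → sign +
signature = (3, 2, 0)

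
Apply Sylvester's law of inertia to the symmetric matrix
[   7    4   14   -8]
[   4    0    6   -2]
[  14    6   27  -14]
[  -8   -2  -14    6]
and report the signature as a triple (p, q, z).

step 0: pivot 7 → sign +
step 1: pivot -16/7 → sign −
step 2: pivot 3/4 → sign +
step 3: pivot -1/3 → sign −
signature = (2, 2, 0)

Answer: (2, 2, 0)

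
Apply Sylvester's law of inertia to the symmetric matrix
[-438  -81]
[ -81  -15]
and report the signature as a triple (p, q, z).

Answer: (0, 2, 0)

Derivation:
step 0: pivot -438 → sign −
step 1: pivot -3/146 → sign −
signature = (0, 2, 0)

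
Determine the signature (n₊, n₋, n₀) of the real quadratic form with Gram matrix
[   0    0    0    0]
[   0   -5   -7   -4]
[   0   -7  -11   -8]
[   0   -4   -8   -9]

step 0: pivot -5 → sign −
step 1: pivot -6/5 → sign −
step 2: pivot -1 → sign −
step 3: row/col 3 already zero → sign 0
signature = (0, 3, 1)

Answer: (0, 3, 1)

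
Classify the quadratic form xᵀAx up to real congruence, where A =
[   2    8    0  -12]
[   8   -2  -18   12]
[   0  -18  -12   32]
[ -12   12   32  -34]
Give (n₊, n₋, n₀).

step 0: pivot 2 → sign +
step 1: pivot -34 → sign −
step 2: pivot -42/17 → sign −
step 3: pivot -2/21 → sign −
signature = (1, 3, 0)

Answer: (1, 3, 0)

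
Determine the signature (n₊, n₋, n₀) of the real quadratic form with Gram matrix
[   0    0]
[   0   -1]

Answer: (0, 1, 1)

Derivation:
step 0: pivot -1 → sign −
step 1: row/col 1 already zero → sign 0
signature = (0, 1, 1)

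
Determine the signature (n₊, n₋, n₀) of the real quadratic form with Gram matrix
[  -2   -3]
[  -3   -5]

Answer: (0, 2, 0)

Derivation:
step 0: pivot -2 → sign −
step 1: pivot -1/2 → sign −
signature = (0, 2, 0)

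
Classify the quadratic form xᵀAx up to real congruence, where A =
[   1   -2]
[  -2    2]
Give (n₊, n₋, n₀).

step 0: pivot 1 → sign +
step 1: pivot -2 → sign −
signature = (1, 1, 0)

Answer: (1, 1, 0)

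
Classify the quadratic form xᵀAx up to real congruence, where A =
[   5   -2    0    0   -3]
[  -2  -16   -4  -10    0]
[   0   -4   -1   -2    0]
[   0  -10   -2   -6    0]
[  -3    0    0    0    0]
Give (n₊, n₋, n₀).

Answer: (2, 3, 0)

Derivation:
step 0: pivot 5 → sign +
step 1: pivot -84/5 → sign −
step 2: pivot -1/21 → sign −
step 3: pivot 3 → sign +
step 4: pivot -3 → sign −
signature = (2, 3, 0)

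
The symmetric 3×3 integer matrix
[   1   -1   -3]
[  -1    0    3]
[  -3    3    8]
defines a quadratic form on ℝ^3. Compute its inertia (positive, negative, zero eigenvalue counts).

Answer: (1, 2, 0)

Derivation:
step 0: pivot 1 → sign +
step 1: pivot -1 → sign −
step 2: pivot -1 → sign −
signature = (1, 2, 0)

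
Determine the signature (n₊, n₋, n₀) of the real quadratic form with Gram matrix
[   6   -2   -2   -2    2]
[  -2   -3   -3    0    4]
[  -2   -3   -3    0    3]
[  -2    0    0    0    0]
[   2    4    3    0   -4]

Answer: (2, 3, 0)

Derivation:
step 0: pivot 6 → sign +
step 1: pivot -11/3 → sign −
step 2: pivot -6/11 → sign −
step 3: pivot 4/3 → sign +
step 4: pivot -3/4 → sign −
signature = (2, 3, 0)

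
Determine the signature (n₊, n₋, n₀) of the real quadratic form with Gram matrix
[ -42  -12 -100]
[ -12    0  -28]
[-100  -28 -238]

step 0: pivot -42 → sign −
step 1: pivot 24/7 → sign +
step 2: row/col 2 already zero → sign 0
signature = (1, 1, 1)

Answer: (1, 1, 1)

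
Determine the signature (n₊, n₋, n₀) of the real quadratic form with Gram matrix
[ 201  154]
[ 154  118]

Answer: (2, 0, 0)

Derivation:
step 0: pivot 201 → sign +
step 1: pivot 2/201 → sign +
signature = (2, 0, 0)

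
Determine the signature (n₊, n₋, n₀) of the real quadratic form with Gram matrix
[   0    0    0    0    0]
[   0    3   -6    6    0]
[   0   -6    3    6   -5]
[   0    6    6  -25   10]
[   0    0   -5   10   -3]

Answer: (1, 3, 1)

Derivation:
step 0: pivot 3 → sign +
step 1: pivot -9 → sign −
step 2: pivot -1 → sign −
step 3: pivot -2/9 → sign −
step 4: row/col 4 already zero → sign 0
signature = (1, 3, 1)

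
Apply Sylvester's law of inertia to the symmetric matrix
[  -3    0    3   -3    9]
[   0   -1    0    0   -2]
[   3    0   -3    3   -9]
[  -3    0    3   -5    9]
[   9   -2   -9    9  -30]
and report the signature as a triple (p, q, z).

step 0: pivot -3 → sign −
step 1: pivot -1 → sign −
step 2: pivot -2 → sign −
step 3: pivot 1 → sign +
step 4: row/col 4 already zero → sign 0
signature = (1, 3, 1)

Answer: (1, 3, 1)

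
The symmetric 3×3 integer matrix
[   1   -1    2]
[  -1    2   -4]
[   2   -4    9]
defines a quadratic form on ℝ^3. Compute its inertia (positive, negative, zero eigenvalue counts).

Answer: (3, 0, 0)

Derivation:
step 0: pivot 1 → sign +
step 1: pivot 1 → sign +
step 2: pivot 1 → sign +
signature = (3, 0, 0)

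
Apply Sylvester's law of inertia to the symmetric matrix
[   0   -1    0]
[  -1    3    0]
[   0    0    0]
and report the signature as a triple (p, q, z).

step 0: pivot 3 → sign +
step 1: pivot -1/3 → sign −
step 2: row/col 2 already zero → sign 0
signature = (1, 1, 1)

Answer: (1, 1, 1)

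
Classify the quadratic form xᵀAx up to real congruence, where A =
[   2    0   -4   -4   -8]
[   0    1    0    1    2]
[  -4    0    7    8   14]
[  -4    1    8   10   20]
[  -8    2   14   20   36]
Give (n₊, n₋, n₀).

Answer: (3, 1, 1)

Derivation:
step 0: pivot 2 → sign +
step 1: pivot 1 → sign +
step 2: pivot -1 → sign −
step 3: pivot 1 → sign +
step 4: row/col 4 already zero → sign 0
signature = (3, 1, 1)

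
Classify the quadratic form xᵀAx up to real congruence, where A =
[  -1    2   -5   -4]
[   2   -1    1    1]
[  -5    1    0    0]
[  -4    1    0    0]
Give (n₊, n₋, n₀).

Answer: (2, 2, 0)

Derivation:
step 0: pivot -1 → sign −
step 1: pivot 3 → sign +
step 2: pivot -2 → sign −
step 3: pivot 1/6 → sign +
signature = (2, 2, 0)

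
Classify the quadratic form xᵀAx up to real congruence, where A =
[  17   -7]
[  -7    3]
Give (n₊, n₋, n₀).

Answer: (2, 0, 0)

Derivation:
step 0: pivot 17 → sign +
step 1: pivot 2/17 → sign +
signature = (2, 0, 0)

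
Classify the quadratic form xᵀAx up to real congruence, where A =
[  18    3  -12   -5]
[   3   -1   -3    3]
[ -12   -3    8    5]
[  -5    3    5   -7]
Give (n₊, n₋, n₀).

step 0: pivot 18 → sign +
step 1: pivot -3/2 → sign −
step 2: pivot 2/3 → sign +
step 3: pivot 2/9 → sign +
signature = (3, 1, 0)

Answer: (3, 1, 0)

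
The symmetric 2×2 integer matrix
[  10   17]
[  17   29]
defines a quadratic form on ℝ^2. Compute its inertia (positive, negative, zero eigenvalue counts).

step 0: pivot 10 → sign +
step 1: pivot 1/10 → sign +
signature = (2, 0, 0)

Answer: (2, 0, 0)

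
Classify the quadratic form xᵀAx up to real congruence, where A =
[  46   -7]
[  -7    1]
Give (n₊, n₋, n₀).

Answer: (1, 1, 0)

Derivation:
step 0: pivot 46 → sign +
step 1: pivot -3/46 → sign −
signature = (1, 1, 0)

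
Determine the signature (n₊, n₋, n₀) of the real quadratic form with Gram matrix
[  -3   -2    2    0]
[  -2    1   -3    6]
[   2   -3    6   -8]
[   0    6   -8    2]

Answer: (2, 2, 0)

Derivation:
step 0: pivot -3 → sign −
step 1: pivot 7/3 → sign +
step 2: pivot -5/7 → sign −
step 3: pivot 2/5 → sign +
signature = (2, 2, 0)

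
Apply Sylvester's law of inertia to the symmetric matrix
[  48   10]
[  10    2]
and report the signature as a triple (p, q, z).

step 0: pivot 48 → sign +
step 1: pivot -1/12 → sign −
signature = (1, 1, 0)

Answer: (1, 1, 0)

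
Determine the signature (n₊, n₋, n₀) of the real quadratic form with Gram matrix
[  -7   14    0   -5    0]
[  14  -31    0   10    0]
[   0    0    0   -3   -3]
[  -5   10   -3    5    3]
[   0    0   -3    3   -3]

Answer: (1, 4, 0)

Derivation:
step 0: pivot -7 → sign −
step 1: pivot -3 → sign −
step 2: pivot 60/7 → sign +
step 3: pivot -21/20 → sign −
step 4: pivot -3/7 → sign −
signature = (1, 4, 0)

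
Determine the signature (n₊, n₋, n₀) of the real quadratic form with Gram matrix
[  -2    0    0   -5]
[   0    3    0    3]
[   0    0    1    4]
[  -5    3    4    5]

step 0: pivot -2 → sign −
step 1: pivot 3 → sign +
step 2: pivot 1 → sign +
step 3: pivot -3/2 → sign −
signature = (2, 2, 0)

Answer: (2, 2, 0)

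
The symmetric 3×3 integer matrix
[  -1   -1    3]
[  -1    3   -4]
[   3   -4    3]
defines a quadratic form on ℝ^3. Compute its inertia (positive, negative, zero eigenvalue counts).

step 0: pivot -1 → sign −
step 1: pivot 4 → sign +
step 2: pivot -1/4 → sign −
signature = (1, 2, 0)

Answer: (1, 2, 0)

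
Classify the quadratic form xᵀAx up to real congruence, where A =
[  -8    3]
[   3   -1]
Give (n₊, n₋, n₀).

Answer: (1, 1, 0)

Derivation:
step 0: pivot -8 → sign −
step 1: pivot 1/8 → sign +
signature = (1, 1, 0)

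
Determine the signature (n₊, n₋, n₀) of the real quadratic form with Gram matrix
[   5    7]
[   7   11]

step 0: pivot 5 → sign +
step 1: pivot 6/5 → sign +
signature = (2, 0, 0)

Answer: (2, 0, 0)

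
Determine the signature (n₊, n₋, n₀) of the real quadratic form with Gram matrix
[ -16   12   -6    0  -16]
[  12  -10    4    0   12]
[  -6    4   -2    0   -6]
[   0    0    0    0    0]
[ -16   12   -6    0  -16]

Answer: (1, 2, 2)

Derivation:
step 0: pivot -16 → sign −
step 1: pivot -1 → sign −
step 2: pivot 1/2 → sign +
step 3: row/col 3 already zero → sign 0
step 4: row/col 4 already zero → sign 0
signature = (1, 2, 2)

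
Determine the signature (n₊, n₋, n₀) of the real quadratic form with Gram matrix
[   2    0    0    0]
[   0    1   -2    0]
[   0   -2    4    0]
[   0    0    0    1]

Answer: (3, 0, 1)

Derivation:
step 0: pivot 2 → sign +
step 1: pivot 1 → sign +
step 2: pivot 1 → sign +
step 3: row/col 3 already zero → sign 0
signature = (3, 0, 1)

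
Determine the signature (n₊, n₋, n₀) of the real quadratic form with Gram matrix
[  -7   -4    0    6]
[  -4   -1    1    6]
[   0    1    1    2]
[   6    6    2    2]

Answer: (3, 1, 0)

Derivation:
step 0: pivot -7 → sign −
step 1: pivot 9/7 → sign +
step 2: pivot 2/9 → sign +
step 3: pivot 2 → sign +
signature = (3, 1, 0)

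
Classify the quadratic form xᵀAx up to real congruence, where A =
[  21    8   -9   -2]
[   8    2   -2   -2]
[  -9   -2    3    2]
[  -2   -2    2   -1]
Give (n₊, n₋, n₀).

step 0: pivot 21 → sign +
step 1: pivot -22/21 → sign −
step 2: pivot 12/11 → sign +
step 3: row/col 3 already zero → sign 0
signature = (2, 1, 1)

Answer: (2, 1, 1)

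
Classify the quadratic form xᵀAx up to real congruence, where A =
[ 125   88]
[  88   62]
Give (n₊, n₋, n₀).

step 0: pivot 125 → sign +
step 1: pivot 6/125 → sign +
signature = (2, 0, 0)

Answer: (2, 0, 0)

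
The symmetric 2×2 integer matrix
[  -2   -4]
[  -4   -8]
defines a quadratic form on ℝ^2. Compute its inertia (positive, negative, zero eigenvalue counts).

Answer: (0, 1, 1)

Derivation:
step 0: pivot -2 → sign −
step 1: row/col 1 already zero → sign 0
signature = (0, 1, 1)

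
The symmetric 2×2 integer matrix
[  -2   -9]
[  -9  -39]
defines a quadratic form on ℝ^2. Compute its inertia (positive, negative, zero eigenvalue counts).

step 0: pivot -2 → sign −
step 1: pivot 3/2 → sign +
signature = (1, 1, 0)

Answer: (1, 1, 0)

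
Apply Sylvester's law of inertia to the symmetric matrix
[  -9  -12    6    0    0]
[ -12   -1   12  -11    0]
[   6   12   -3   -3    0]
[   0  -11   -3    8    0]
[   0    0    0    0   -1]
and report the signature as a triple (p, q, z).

Answer: (1, 3, 1)

Derivation:
step 0: pivot -9 → sign −
step 1: pivot 15 → sign +
step 2: pivot -1/15 → sign −
step 3: pivot -1 → sign −
step 4: row/col 4 already zero → sign 0
signature = (1, 3, 1)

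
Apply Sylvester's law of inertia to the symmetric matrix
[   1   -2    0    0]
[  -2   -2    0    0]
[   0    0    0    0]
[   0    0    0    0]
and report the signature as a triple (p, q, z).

Answer: (1, 1, 2)

Derivation:
step 0: pivot 1 → sign +
step 1: pivot -6 → sign −
step 2: row/col 2 already zero → sign 0
step 3: row/col 3 already zero → sign 0
signature = (1, 1, 2)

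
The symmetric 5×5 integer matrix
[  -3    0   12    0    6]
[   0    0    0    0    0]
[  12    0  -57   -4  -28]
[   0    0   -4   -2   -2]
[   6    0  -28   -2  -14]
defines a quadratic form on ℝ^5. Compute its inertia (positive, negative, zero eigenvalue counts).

Answer: (0, 3, 2)

Derivation:
step 0: pivot -3 → sign −
step 1: pivot -9 → sign −
step 2: pivot -2/9 → sign −
step 3: row/col 3 already zero → sign 0
step 4: row/col 4 already zero → sign 0
signature = (0, 3, 2)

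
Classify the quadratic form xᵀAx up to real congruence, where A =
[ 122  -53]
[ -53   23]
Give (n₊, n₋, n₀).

Answer: (1, 1, 0)

Derivation:
step 0: pivot 122 → sign +
step 1: pivot -3/122 → sign −
signature = (1, 1, 0)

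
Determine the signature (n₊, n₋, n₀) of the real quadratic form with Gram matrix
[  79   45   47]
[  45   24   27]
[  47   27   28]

step 0: pivot 79 → sign +
step 1: pivot -129/79 → sign −
step 2: pivot 3/43 → sign +
signature = (2, 1, 0)

Answer: (2, 1, 0)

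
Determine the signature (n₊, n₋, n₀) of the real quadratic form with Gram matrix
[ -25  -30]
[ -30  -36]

Answer: (0, 1, 1)

Derivation:
step 0: pivot -25 → sign −
step 1: row/col 1 already zero → sign 0
signature = (0, 1, 1)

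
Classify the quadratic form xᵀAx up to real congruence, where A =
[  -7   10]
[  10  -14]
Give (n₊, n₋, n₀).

step 0: pivot -7 → sign −
step 1: pivot 2/7 → sign +
signature = (1, 1, 0)

Answer: (1, 1, 0)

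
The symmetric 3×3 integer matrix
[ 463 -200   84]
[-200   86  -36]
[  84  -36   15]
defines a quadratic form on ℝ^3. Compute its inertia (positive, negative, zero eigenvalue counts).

step 0: pivot 463 → sign +
step 1: pivot -182/463 → sign −
step 2: pivot -3/91 → sign −
signature = (1, 2, 0)

Answer: (1, 2, 0)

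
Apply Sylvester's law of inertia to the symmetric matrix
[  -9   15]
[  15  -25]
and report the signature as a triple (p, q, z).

step 0: pivot -9 → sign −
step 1: row/col 1 already zero → sign 0
signature = (0, 1, 1)

Answer: (0, 1, 1)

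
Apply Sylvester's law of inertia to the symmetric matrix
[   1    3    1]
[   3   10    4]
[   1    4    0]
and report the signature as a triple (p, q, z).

Answer: (2, 1, 0)

Derivation:
step 0: pivot 1 → sign +
step 1: pivot 1 → sign +
step 2: pivot -2 → sign −
signature = (2, 1, 0)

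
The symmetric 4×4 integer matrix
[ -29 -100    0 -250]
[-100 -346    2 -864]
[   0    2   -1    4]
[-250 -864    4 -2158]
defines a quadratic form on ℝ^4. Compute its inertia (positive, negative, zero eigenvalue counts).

step 0: pivot -29 → sign −
step 1: pivot -34/29 → sign −
step 2: pivot 41/17 → sign +
step 3: pivot 6/41 → sign +
signature = (2, 2, 0)

Answer: (2, 2, 0)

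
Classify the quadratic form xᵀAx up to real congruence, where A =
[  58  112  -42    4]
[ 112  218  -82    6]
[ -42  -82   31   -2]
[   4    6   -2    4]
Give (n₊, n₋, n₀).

Answer: (4, 0, 0)

Derivation:
step 0: pivot 58 → sign +
step 1: pivot 50/29 → sign +
step 2: pivot 3/25 → sign +
step 3: pivot 2 → sign +
signature = (4, 0, 0)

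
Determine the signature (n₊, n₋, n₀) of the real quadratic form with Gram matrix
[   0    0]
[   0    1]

Answer: (1, 0, 1)

Derivation:
step 0: pivot 1 → sign +
step 1: row/col 1 already zero → sign 0
signature = (1, 0, 1)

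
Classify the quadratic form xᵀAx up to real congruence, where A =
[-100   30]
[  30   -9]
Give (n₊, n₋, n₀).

Answer: (0, 1, 1)

Derivation:
step 0: pivot -100 → sign −
step 1: row/col 1 already zero → sign 0
signature = (0, 1, 1)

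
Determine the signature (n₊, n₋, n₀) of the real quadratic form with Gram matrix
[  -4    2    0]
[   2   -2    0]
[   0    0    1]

step 0: pivot -4 → sign −
step 1: pivot -1 → sign −
step 2: pivot 1 → sign +
signature = (1, 2, 0)

Answer: (1, 2, 0)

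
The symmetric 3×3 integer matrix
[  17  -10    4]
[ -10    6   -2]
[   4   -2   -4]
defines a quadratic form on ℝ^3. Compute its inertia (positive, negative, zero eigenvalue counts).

Answer: (2, 1, 0)

Derivation:
step 0: pivot 17 → sign +
step 1: pivot 2/17 → sign +
step 2: pivot -6 → sign −
signature = (2, 1, 0)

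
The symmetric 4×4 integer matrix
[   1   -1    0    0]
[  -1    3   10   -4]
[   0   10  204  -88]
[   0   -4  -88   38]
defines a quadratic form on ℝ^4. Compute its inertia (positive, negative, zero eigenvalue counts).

step 0: pivot 1 → sign +
step 1: pivot 2 → sign +
step 2: pivot 154 → sign +
step 3: pivot -2/77 → sign −
signature = (3, 1, 0)

Answer: (3, 1, 0)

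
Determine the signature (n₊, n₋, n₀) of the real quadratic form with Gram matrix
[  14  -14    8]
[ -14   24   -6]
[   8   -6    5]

step 0: pivot 14 → sign +
step 1: pivot 10 → sign +
step 2: pivot 1/35 → sign +
signature = (3, 0, 0)

Answer: (3, 0, 0)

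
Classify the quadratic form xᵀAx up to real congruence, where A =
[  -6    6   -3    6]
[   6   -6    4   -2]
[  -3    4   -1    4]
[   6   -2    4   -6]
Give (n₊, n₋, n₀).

step 0: pivot -6 → sign −
step 1: pivot 1/2 → sign +
step 2: pivot -2 → sign −
step 3: row/col 3 already zero → sign 0
signature = (1, 2, 1)

Answer: (1, 2, 1)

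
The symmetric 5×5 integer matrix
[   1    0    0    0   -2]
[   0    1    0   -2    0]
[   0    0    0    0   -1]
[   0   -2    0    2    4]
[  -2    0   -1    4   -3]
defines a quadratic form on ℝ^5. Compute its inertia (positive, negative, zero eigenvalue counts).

Answer: (3, 2, 0)

Derivation:
step 0: pivot 1 → sign +
step 1: pivot 1 → sign +
step 2: pivot -2 → sign −
step 3: pivot 1 → sign +
step 4: pivot -1 → sign −
signature = (3, 2, 0)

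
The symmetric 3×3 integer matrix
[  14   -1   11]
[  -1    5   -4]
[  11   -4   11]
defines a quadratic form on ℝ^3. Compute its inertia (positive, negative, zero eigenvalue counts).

step 0: pivot 14 → sign +
step 1: pivot 69/14 → sign +
step 2: pivot 6/23 → sign +
signature = (3, 0, 0)

Answer: (3, 0, 0)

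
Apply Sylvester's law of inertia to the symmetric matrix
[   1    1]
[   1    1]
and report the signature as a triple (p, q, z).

step 0: pivot 1 → sign +
step 1: row/col 1 already zero → sign 0
signature = (1, 0, 1)

Answer: (1, 0, 1)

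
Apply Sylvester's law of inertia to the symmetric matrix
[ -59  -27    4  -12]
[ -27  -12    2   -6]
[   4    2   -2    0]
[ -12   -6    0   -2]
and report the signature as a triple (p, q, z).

Answer: (1, 3, 0)

Derivation:
step 0: pivot -59 → sign −
step 1: pivot 21/59 → sign +
step 2: pivot -38/21 → sign −
step 3: pivot -2/19 → sign −
signature = (1, 3, 0)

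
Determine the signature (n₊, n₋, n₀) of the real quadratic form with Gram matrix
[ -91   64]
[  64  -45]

step 0: pivot -91 → sign −
step 1: pivot 1/91 → sign +
signature = (1, 1, 0)

Answer: (1, 1, 0)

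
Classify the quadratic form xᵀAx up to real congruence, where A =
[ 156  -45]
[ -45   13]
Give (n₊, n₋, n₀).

Answer: (2, 0, 0)

Derivation:
step 0: pivot 156 → sign +
step 1: pivot 1/52 → sign +
signature = (2, 0, 0)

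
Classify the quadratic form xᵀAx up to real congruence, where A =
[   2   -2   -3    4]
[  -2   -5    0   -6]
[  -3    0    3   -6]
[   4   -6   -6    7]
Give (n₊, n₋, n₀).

Answer: (2, 2, 0)

Derivation:
step 0: pivot 2 → sign +
step 1: pivot -7 → sign −
step 2: pivot -3/14 → sign −
step 3: pivot 3 → sign +
signature = (2, 2, 0)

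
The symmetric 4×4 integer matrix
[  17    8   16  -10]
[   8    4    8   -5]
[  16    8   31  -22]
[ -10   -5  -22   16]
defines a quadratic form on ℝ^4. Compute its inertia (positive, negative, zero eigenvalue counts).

step 0: pivot 17 → sign +
step 1: pivot 4/17 → sign +
step 2: pivot 15 → sign +
step 3: pivot 3/20 → sign +
signature = (4, 0, 0)

Answer: (4, 0, 0)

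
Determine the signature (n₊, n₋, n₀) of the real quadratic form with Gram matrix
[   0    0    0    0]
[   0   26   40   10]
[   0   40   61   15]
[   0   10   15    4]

step 0: pivot 26 → sign +
step 1: pivot -7/13 → sign −
step 2: pivot 3/7 → sign +
step 3: row/col 3 already zero → sign 0
signature = (2, 1, 1)

Answer: (2, 1, 1)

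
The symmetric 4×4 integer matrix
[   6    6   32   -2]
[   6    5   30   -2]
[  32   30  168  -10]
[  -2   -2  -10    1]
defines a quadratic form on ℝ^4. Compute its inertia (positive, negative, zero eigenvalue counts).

Answer: (2, 1, 1)

Derivation:
step 0: pivot 6 → sign +
step 1: pivot -1 → sign −
step 2: pivot 4/3 → sign +
step 3: row/col 3 already zero → sign 0
signature = (2, 1, 1)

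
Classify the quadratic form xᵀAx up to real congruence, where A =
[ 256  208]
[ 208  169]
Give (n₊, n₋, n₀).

Answer: (1, 0, 1)

Derivation:
step 0: pivot 256 → sign +
step 1: row/col 1 already zero → sign 0
signature = (1, 0, 1)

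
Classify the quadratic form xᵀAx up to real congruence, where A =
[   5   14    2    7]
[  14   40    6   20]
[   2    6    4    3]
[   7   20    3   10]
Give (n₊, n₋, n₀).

Answer: (3, 0, 1)

Derivation:
step 0: pivot 5 → sign +
step 1: pivot 4/5 → sign +
step 2: pivot 3 → sign +
step 3: row/col 3 already zero → sign 0
signature = (3, 0, 1)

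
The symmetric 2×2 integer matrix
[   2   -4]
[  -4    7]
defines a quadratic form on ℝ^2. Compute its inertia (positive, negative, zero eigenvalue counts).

Answer: (1, 1, 0)

Derivation:
step 0: pivot 2 → sign +
step 1: pivot -1 → sign −
signature = (1, 1, 0)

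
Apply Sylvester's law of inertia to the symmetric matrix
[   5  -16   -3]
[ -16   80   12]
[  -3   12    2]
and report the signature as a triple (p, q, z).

Answer: (2, 0, 1)

Derivation:
step 0: pivot 5 → sign +
step 1: pivot 144/5 → sign +
step 2: row/col 2 already zero → sign 0
signature = (2, 0, 1)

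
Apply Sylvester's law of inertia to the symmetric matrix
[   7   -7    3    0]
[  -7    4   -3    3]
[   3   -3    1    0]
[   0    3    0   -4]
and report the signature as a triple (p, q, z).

Answer: (1, 3, 0)

Derivation:
step 0: pivot 7 → sign +
step 1: pivot -3 → sign −
step 2: pivot -2/7 → sign −
step 3: pivot -1 → sign −
signature = (1, 3, 0)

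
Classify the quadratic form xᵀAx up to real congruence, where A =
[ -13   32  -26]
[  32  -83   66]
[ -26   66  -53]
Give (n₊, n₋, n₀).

step 0: pivot -13 → sign −
step 1: pivot -55/13 → sign −
step 2: pivot -3/55 → sign −
signature = (0, 3, 0)

Answer: (0, 3, 0)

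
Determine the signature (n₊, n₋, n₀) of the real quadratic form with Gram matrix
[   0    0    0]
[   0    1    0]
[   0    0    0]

step 0: pivot 1 → sign +
step 1: row/col 1 already zero → sign 0
step 2: row/col 2 already zero → sign 0
signature = (1, 0, 2)

Answer: (1, 0, 2)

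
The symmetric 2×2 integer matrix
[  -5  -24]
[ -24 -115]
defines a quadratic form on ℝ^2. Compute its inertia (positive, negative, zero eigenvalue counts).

Answer: (1, 1, 0)

Derivation:
step 0: pivot -5 → sign −
step 1: pivot 1/5 → sign +
signature = (1, 1, 0)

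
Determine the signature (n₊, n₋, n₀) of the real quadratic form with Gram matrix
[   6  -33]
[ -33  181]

step 0: pivot 6 → sign +
step 1: pivot -1/2 → sign −
signature = (1, 1, 0)

Answer: (1, 1, 0)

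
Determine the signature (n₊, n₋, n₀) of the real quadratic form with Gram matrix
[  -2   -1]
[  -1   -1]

Answer: (0, 2, 0)

Derivation:
step 0: pivot -2 → sign −
step 1: pivot -1/2 → sign −
signature = (0, 2, 0)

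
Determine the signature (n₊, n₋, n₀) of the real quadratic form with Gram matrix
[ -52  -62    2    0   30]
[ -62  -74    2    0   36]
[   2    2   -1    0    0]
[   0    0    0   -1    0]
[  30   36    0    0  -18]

Answer: (1, 3, 1)

Derivation:
step 0: pivot -52 → sign −
step 1: pivot -1/13 → sign −
step 2: pivot 1 → sign +
step 3: pivot -1 → sign −
step 4: row/col 4 already zero → sign 0
signature = (1, 3, 1)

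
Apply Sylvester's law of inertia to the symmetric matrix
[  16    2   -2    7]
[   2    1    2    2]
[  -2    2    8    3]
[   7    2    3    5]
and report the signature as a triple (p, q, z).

step 0: pivot 16 → sign +
step 1: pivot 3/4 → sign +
step 2: pivot 1 → sign +
step 3: row/col 3 already zero → sign 0
signature = (3, 0, 1)

Answer: (3, 0, 1)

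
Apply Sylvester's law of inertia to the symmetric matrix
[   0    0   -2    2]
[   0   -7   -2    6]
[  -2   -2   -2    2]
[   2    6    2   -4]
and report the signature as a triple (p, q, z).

Answer: (2, 2, 0)

Derivation:
step 0: pivot -7 → sign −
step 1: pivot -10/7 → sign −
step 2: pivot 14/5 → sign +
step 3: pivot 2/7 → sign +
signature = (2, 2, 0)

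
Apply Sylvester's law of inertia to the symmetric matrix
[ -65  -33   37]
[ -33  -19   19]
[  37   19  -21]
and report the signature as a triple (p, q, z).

step 0: pivot -65 → sign −
step 1: pivot -146/65 → sign −
step 2: pivot 6/73 → sign +
signature = (1, 2, 0)

Answer: (1, 2, 0)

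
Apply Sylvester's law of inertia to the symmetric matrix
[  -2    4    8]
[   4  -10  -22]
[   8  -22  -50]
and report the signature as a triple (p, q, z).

step 0: pivot -2 → sign −
step 1: pivot -2 → sign −
step 2: row/col 2 already zero → sign 0
signature = (0, 2, 1)

Answer: (0, 2, 1)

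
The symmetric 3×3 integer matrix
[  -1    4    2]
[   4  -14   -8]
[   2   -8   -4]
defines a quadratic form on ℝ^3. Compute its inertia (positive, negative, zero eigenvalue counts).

Answer: (1, 1, 1)

Derivation:
step 0: pivot -1 → sign −
step 1: pivot 2 → sign +
step 2: row/col 2 already zero → sign 0
signature = (1, 1, 1)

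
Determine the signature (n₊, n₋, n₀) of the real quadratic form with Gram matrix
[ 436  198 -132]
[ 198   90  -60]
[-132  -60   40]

step 0: pivot 436 → sign +
step 1: pivot 9/109 → sign +
step 2: row/col 2 already zero → sign 0
signature = (2, 0, 1)

Answer: (2, 0, 1)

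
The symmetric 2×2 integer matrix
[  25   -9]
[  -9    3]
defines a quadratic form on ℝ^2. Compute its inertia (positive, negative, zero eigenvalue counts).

step 0: pivot 25 → sign +
step 1: pivot -6/25 → sign −
signature = (1, 1, 0)

Answer: (1, 1, 0)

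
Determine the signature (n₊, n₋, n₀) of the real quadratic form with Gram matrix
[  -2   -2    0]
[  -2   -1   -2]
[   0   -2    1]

Answer: (1, 2, 0)

Derivation:
step 0: pivot -2 → sign −
step 1: pivot 1 → sign +
step 2: pivot -3 → sign −
signature = (1, 2, 0)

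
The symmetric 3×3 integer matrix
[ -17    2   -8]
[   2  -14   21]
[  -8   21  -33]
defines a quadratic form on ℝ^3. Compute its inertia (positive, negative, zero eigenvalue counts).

step 0: pivot -17 → sign −
step 1: pivot -234/17 → sign −
step 2: pivot -1/234 → sign −
signature = (0, 3, 0)

Answer: (0, 3, 0)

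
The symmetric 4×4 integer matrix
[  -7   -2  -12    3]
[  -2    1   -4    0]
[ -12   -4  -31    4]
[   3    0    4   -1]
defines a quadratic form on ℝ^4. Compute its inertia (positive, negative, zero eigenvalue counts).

step 0: pivot -7 → sign −
step 1: pivot 11/7 → sign +
step 2: pivot -117/11 → sign −
step 3: pivot 2/117 → sign +
signature = (2, 2, 0)

Answer: (2, 2, 0)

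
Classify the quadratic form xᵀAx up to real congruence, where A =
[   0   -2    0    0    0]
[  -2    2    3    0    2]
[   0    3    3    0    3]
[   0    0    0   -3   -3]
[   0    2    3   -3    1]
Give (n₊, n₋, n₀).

step 0: pivot 2 → sign +
step 1: pivot -2 → sign −
step 2: pivot 3 → sign +
step 3: pivot -3 → sign −
step 4: pivot 1 → sign +
signature = (3, 2, 0)

Answer: (3, 2, 0)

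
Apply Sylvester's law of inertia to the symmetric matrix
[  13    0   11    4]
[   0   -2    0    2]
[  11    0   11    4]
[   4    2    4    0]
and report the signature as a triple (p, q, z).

Answer: (3, 1, 0)

Derivation:
step 0: pivot 13 → sign +
step 1: pivot -2 → sign −
step 2: pivot 22/13 → sign +
step 3: pivot 6/11 → sign +
signature = (3, 1, 0)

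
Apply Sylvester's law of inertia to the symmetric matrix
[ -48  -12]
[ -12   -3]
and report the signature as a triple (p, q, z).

step 0: pivot -48 → sign −
step 1: row/col 1 already zero → sign 0
signature = (0, 1, 1)

Answer: (0, 1, 1)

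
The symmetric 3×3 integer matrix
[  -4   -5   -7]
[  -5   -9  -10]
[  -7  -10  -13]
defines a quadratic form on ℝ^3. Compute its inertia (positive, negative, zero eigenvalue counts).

Answer: (0, 3, 0)

Derivation:
step 0: pivot -4 → sign −
step 1: pivot -11/4 → sign −
step 2: pivot -2/11 → sign −
signature = (0, 3, 0)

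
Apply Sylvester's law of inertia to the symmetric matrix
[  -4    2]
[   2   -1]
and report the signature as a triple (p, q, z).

Answer: (0, 1, 1)

Derivation:
step 0: pivot -4 → sign −
step 1: row/col 1 already zero → sign 0
signature = (0, 1, 1)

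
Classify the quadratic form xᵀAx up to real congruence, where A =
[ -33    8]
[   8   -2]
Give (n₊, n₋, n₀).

Answer: (0, 2, 0)

Derivation:
step 0: pivot -33 → sign −
step 1: pivot -2/33 → sign −
signature = (0, 2, 0)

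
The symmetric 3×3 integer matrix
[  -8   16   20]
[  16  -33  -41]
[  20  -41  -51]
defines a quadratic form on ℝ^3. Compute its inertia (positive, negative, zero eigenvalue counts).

step 0: pivot -8 → sign −
step 1: pivot -1 → sign −
step 2: row/col 2 already zero → sign 0
signature = (0, 2, 1)

Answer: (0, 2, 1)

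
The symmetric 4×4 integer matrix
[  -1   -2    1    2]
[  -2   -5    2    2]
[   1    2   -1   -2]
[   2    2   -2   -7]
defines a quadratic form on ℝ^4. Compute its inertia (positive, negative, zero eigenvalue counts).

Answer: (1, 2, 1)

Derivation:
step 0: pivot -1 → sign −
step 1: pivot -1 → sign −
step 2: pivot 1 → sign +
step 3: row/col 3 already zero → sign 0
signature = (1, 2, 1)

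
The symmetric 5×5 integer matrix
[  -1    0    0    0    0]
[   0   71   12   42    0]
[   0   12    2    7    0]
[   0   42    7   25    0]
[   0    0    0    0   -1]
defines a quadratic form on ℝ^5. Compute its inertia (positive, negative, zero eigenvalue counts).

Answer: (2, 3, 0)

Derivation:
step 0: pivot -1 → sign −
step 1: pivot 71 → sign +
step 2: pivot -2/71 → sign −
step 3: pivot 1/2 → sign +
step 4: pivot -1 → sign −
signature = (2, 3, 0)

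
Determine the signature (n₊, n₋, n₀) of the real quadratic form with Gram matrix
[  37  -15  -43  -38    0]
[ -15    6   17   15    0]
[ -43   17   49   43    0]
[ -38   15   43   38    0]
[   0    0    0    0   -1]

Answer: (3, 2, 0)

Derivation:
step 0: pivot 37 → sign +
step 1: pivot -3/37 → sign −
step 2: pivot 4/3 → sign +
step 3: pivot 1/4 → sign +
step 4: pivot -1 → sign −
signature = (3, 2, 0)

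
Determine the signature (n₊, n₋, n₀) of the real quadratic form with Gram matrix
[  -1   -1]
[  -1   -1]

step 0: pivot -1 → sign −
step 1: row/col 1 already zero → sign 0
signature = (0, 1, 1)

Answer: (0, 1, 1)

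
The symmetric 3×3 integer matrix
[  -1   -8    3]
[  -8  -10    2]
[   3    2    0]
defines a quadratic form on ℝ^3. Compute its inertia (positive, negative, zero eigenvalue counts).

step 0: pivot -1 → sign −
step 1: pivot 54 → sign +
step 2: pivot 1/27 → sign +
signature = (2, 1, 0)

Answer: (2, 1, 0)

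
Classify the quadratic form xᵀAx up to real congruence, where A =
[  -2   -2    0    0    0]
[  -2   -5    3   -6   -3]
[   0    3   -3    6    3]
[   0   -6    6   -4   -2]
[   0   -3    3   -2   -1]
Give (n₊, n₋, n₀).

step 0: pivot -2 → sign −
step 1: pivot -3 → sign −
step 2: pivot 8 → sign +
step 3: row/col 3 already zero → sign 0
step 4: row/col 4 already zero → sign 0
signature = (1, 2, 2)

Answer: (1, 2, 2)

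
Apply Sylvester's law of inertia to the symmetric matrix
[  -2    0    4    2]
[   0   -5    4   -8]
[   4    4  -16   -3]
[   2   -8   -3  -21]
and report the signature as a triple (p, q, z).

Answer: (0, 4, 0)

Derivation:
step 0: pivot -2 → sign −
step 1: pivot -5 → sign −
step 2: pivot -24/5 → sign −
step 3: pivot -1/8 → sign −
signature = (0, 4, 0)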